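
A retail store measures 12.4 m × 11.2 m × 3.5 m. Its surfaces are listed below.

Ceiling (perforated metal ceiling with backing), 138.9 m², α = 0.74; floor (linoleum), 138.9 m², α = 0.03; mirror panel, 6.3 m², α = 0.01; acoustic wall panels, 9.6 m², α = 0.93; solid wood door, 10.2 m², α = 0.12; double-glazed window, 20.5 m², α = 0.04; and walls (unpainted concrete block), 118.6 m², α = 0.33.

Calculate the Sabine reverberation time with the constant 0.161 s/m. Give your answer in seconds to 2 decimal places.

A = Σ Sᵢαᵢ = 138.9·0.74 + 138.9·0.03 + 6.3·0.01 + 9.6·0.93 + 10.2·0.12 + 20.5·0.04 + 118.6·0.33 = 157.126 sabins.
Room volume: 486.08 m³.
RT60 = 0.161 · V / A = 0.161 × 486.08 / 157.126 = 0.50 s.

0.50 sec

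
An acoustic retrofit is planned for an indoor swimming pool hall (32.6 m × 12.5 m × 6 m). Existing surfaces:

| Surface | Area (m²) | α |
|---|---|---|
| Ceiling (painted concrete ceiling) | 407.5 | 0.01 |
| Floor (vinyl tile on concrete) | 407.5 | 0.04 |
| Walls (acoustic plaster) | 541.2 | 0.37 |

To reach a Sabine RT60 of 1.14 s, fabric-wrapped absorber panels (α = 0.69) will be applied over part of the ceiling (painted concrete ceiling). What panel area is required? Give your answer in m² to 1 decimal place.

Equivalent absorption area: A₁ = 407.5*0.01 + 407.5*0.04 + 541.2*0.37 = 220.619 m².
V = 2445 m³. Target absorption A₂ = 0.161 × 2445 / 1.14 = 345.303 sabins.
Absorption to add: 345.303 − 220.619 = 124.684 sabins.
Each m² of panel replacing the ceiling (painted concrete ceiling) adds (0.69 − 0.01) = 0.68 sabins.
Area = ΔA/Δα = 124.684/0.68 = 183.4 m².

183.4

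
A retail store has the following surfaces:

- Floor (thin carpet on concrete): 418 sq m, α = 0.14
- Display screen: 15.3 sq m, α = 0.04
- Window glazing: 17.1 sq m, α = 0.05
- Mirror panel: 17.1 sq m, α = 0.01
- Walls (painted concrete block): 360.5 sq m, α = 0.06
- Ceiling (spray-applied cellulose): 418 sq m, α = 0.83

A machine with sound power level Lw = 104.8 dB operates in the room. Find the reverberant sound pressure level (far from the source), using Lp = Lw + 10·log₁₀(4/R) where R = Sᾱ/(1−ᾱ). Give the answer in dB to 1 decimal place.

A = 428.728 sabins; S = 1246.0 sq m.
ᾱ = 428.728/1246.0 = 0.3441; R = Sᾱ/(1−ᾱ) = 428.728/(1−0.3441) = 653.648 sq m.
Lp = Lw + 10 log₁₀(4/R) = 104.8 -22.13 = 82.7 dB.

82.7 dB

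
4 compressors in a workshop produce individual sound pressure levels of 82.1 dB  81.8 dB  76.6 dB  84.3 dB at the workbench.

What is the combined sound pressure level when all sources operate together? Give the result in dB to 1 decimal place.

88.0 dB

Converting to relative power and adding: 10^(82.1/10) + 10^(81.8/10) + 10^(76.6/10) + 10^(84.3/10) = 6.284e+08.
L_total = 10·log₁₀(6.284e+08) = 88.0 dB.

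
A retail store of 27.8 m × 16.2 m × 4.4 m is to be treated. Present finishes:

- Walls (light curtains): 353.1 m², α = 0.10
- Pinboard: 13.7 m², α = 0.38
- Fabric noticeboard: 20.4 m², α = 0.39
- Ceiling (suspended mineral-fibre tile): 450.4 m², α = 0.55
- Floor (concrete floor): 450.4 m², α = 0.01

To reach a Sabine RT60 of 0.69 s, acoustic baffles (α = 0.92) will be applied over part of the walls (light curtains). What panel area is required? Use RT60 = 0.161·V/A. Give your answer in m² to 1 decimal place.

A₁ = Σ Sᵢαᵢ = 353.1×0.10 + 13.7×0.38 + 20.4×0.39 + 450.4×0.55 + 450.4×0.01 = 300.696 sabins.
Required A₂ = 0.161·1981.584/0.69 = 462.370 sabins.
Absorption to add: 462.370 − 300.696 = 161.674 sabins.
Net gain per m²: Δα = 0.92 − 0.10 = 0.82.
Area = ΔA/Δα = 161.674/0.82 = 197.2 m².

197.2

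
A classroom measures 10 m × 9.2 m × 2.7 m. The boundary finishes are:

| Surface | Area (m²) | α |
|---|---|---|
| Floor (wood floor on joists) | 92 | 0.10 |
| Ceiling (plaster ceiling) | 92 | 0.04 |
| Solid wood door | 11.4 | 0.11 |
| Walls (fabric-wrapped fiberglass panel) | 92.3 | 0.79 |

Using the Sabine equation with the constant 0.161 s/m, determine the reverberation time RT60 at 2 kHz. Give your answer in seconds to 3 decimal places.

Equivalent absorption area: A = 92·0.10 + 92·0.04 + 11.4·0.11 + 92.3·0.79 = 87.051 m².
V = 10·9.2·2.7 = 248.4 m³.
RT60 = 0.161 · V / A = 0.161 × 248.4 / 87.051 = 0.459 s.

0.459 seconds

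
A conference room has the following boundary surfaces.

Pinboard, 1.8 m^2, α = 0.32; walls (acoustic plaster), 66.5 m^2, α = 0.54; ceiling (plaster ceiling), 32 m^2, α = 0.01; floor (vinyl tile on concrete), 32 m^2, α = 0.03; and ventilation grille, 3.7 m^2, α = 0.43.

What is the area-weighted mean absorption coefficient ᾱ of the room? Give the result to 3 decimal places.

Total surface area S = 136.0 m^2.
Σ(Sᵢαᵢ) = 1.8·0.32 + 66.5·0.54 + 32·0.01 + 32·0.03 + 3.7·0.43 = 39.357.
ᾱ = 39.357 / 136.0 = 0.289.

0.289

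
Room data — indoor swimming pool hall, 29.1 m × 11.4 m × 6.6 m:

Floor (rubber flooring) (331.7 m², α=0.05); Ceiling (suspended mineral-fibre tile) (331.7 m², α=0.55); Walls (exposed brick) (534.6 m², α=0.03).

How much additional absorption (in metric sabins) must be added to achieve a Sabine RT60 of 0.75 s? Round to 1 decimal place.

255.0 sabins

A₁ = Σ Sᵢαᵢ = 331.7·0.05 + 331.7·0.55 + 534.6·0.03 = 215.058 sabins.
V = 2189.484 m³. Required absorption A₂ = 0.161 × 2189.484 / 0.75 = 470.009 sabins.
Shortfall: 470.009 − 215.058 = 255.0 sabins.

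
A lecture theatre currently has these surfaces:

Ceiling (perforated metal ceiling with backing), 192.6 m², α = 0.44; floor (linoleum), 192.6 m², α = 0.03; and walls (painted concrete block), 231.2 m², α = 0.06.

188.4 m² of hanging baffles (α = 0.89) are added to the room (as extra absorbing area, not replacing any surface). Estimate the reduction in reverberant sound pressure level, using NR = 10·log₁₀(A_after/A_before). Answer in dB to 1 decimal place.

Total absorption A_before = 192.6×0.44 + 192.6×0.03 + 231.2×0.06
  = 84.744 + 5.778 + 13.872 = 104.394 m² sabins.
Added absorption = 188.4 × 0.89 = 167.676 sabins.
New total A_after = 272.070 sabins.
Reduction = 10 log₁₀(A_after/A_before) = 10 log₁₀(2.6062) = 4.2 dB.

4.2 dB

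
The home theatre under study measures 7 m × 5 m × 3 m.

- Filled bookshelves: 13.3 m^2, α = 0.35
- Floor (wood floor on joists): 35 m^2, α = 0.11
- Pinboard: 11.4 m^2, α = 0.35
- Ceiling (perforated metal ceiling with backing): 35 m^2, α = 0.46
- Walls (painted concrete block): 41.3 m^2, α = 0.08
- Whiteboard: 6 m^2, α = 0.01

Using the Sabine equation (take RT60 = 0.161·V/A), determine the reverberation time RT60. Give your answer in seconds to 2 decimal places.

0.53 s

A = Σ Sᵢαᵢ = 13.3·0.35 + 35·0.11 + 11.4·0.35 + 35·0.46 + 41.3·0.08 + 6·0.01 = 31.959 sabins.
V = 7·5·3 = 105 m³.
Sabine: RT60 = 0.161 × 105 / 31.959 = 0.53 s.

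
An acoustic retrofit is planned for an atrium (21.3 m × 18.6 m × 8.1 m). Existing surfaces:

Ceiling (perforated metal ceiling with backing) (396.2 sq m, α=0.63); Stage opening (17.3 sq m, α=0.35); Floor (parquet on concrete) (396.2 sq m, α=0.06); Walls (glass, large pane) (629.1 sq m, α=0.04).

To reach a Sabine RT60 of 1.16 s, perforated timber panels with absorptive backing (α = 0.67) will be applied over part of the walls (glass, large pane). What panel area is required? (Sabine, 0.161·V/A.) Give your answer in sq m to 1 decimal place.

A₁ = Σ Sᵢαᵢ = 396.2×0.63 + 17.3×0.35 + 396.2×0.06 + 629.1×0.04 = 304.597 sabins.
V = 3209.058 m³. Target absorption A₂ = 0.161 × 3209.058 / 1.16 = 445.395 sabins.
Absorption to add: 445.395 − 304.597 = 140.798 sabins.
Each sq m of panel replacing the walls (glass, large pane) adds (0.67 − 0.04) = 0.63 sabins.
Area = ΔA/Δα = 140.798/0.63 = 223.5 sq m.

223.5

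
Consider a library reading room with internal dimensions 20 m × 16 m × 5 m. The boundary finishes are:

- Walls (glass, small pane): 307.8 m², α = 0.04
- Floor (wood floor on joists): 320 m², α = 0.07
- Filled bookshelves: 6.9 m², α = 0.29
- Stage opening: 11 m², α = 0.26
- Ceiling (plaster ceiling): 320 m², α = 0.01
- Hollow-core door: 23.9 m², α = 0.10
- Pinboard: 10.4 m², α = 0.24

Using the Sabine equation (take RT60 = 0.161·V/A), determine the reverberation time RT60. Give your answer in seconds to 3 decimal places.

Summing Sᵢαᵢ: 12.312 + 22.400 + 2.001 + 2.860 + 3.200 + 2.390 + 2.496 → A = 47.659 sabins.
Volume V = 20 × 16 × 5 = 1600 m³.
Sabine: RT60 = 0.161 × 1600 / 47.659 = 5.405 s.

5.405 s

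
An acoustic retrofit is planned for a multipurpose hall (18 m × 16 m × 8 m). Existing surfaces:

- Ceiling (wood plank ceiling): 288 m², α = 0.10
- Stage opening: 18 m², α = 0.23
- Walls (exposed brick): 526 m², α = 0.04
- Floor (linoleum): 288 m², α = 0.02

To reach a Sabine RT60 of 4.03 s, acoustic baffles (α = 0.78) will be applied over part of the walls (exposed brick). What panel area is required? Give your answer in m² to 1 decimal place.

43.7

A₁ = Σ Sᵢαᵢ = 288·0.10 + 18·0.23 + 526·0.04 + 288·0.02 = 59.740 sabins.
V = 2304 m³. Target absorption A₂ = 0.161 × 2304 / 4.03 = 92.046 sabins.
ΔA needed = 92.046 − 59.740 = 32.306 sabins.
Each m² of panel replacing the walls (exposed brick) adds (0.78 − 0.04) = 0.74 sabins.
Panel area = 32.306 / 0.74 = 43.7 m².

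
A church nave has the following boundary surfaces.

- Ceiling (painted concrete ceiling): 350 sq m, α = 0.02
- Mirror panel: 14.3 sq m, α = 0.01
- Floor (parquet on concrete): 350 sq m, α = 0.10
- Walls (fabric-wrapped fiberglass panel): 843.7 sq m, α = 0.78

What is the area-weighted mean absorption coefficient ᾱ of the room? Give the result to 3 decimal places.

S = Σ Sᵢ = 350 + 14.3 + 350 + 843.7 = 1558.0 sq m.
Weighted sum Σ Sα = 700.229.
ᾱ = 700.229 / 1558.0 = 0.449.

0.449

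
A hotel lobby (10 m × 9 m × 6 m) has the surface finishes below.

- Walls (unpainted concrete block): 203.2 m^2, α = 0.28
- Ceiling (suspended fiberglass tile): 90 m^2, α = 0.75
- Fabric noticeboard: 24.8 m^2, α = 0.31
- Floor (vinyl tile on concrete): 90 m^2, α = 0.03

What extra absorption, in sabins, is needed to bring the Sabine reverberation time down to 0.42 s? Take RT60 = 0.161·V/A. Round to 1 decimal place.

Equivalent absorption area: A₁ = 203.2·0.28 + 90·0.75 + 24.8·0.31 + 90·0.03 = 134.784 m^2.
V = 540 m³. Required absorption A₂ = 0.161 × 540 / 0.42 = 207.000 sabins.
Shortfall: 207.000 − 134.784 = 72.2 sabins.

72.2 sabins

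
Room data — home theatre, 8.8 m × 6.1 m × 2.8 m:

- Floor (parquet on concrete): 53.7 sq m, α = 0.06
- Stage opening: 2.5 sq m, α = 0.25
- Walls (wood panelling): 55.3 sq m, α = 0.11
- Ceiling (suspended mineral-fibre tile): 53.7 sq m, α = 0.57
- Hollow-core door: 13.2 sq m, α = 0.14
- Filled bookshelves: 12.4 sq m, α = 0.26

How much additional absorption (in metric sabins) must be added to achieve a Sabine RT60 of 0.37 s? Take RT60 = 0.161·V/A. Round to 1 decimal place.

19.8 sabins

A₁ = Σ Sᵢαᵢ = 53.7·0.06 + 2.5·0.25 + 55.3·0.11 + 53.7·0.57 + 13.2·0.14 + 12.4·0.26 = 45.611 sabins.
Target A₂ = 0.161·150.304/0.37 = 65.403 sabins (V = 150.304 m³).
ΔA = A₂ − A₁ = 65.403 − 45.611 = 19.8 sabins.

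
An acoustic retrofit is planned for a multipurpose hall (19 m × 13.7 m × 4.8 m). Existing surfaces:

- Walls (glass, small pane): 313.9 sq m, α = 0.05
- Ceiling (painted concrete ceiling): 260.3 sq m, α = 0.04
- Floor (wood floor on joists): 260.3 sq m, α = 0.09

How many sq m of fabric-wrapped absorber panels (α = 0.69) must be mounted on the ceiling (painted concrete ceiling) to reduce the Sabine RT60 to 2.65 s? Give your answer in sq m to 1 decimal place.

40.6

Summing Sᵢαᵢ: 15.695 + 10.412 + 23.427 → A₁ = 49.534 sabins.
V = 1249.44 m³. Target absorption A₂ = 0.161 × 1249.44 / 2.65 = 75.909 sabins.
Absorption to add: 75.909 − 49.534 = 26.375 sabins.
Each sq m of panel replacing the ceiling (painted concrete ceiling) adds (0.69 − 0.04) = 0.65 sabins.
Area = ΔA/Δα = 26.375/0.65 = 40.6 sq m.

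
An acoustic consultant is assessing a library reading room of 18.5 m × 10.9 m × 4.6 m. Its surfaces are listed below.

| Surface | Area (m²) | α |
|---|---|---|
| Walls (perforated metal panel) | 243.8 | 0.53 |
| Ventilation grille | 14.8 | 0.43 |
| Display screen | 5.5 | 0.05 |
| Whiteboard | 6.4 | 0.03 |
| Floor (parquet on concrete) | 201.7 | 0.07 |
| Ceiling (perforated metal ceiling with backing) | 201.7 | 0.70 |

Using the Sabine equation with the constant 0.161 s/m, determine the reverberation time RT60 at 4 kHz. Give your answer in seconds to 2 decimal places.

0.51 s

Summing Sᵢαᵢ: 129.214 + 6.364 + 0.275 + 0.192 + 14.119 + 141.190 → A = 291.354 sabins.
Room volume: 927.59 m³.
RT60 = 0.161 · V / A = 0.161 × 927.59 / 291.354 = 0.51 s.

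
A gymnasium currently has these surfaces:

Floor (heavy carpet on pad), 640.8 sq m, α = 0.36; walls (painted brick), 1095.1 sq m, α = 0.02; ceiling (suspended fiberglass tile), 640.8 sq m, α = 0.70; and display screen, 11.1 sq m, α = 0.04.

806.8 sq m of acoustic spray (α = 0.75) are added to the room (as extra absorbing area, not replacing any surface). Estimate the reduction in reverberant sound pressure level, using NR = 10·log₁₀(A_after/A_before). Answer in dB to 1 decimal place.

Summing Sᵢαᵢ: 230.688 + 21.902 + 448.560 + 0.444 → A_before = 701.594 sabins.
Treatment contributes 806.8·0.75 = 605.100 sabins.
New total A_after = 1306.694 sabins.
NR = 10·log₁₀(1306.694/701.594) = 2.7 dB.

2.7 dB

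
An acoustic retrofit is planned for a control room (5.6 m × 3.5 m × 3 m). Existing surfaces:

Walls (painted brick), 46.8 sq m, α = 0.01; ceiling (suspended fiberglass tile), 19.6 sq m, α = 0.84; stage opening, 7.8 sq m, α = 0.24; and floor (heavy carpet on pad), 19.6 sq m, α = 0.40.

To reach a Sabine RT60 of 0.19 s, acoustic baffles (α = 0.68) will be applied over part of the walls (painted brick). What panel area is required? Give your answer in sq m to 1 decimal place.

Equivalent absorption area: A₁ = 46.8*0.01 + 19.6*0.84 + 7.8*0.24 + 19.6*0.40 = 26.644 sq m.
Required A₂ = 0.161·58.8/0.19 = 49.825 sabins.
Absorption to add: 49.825 − 26.644 = 23.181 sabins.
Net gain per sq m: Δα = 0.68 − 0.01 = 0.67.
Area = ΔA/Δα = 23.181/0.67 = 34.6 sq m.

34.6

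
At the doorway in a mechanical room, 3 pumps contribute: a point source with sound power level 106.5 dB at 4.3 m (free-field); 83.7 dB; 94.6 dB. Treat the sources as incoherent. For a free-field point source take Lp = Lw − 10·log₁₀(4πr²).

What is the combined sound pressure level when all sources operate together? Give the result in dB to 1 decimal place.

Source at 4.3 m: Lp = 106.5 − 10·log₁₀(4π·4.3²) = 106.5 − 10·log₁₀(232.352) = 82.8 dB.
Sum in the linear (power) domain: Σ 10^(Lᵢ/10) = 10^(82.8/10) + 10^(83.7/10) + 10^(94.6/10) = 3.309e+09.
L_total = 10·log₁₀(3.309e+09) = 95.2 dB.

95.2 dB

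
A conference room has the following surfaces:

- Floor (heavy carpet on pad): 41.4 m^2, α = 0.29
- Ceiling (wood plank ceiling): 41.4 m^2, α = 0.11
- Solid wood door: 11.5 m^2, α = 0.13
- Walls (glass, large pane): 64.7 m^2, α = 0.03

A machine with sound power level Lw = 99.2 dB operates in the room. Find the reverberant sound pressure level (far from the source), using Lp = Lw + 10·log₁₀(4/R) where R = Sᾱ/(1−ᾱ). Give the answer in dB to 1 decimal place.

Σ(Sᵢαᵢ) = 41.4×0.29 + 41.4×0.11 + 11.5×0.13 + 64.7×0.03 = 19.996; total area S = 159.0 m^2.
ᾱ = 19.996/159.0 = 0.1258; R = Sᾱ/(1−ᾱ) = 19.996/(1−0.1258) = 22.873 m^2.
Lp = 99.2 + 10·log₁₀(4/22.873) = 99.2 + (-7.57) = 91.6 dB.

91.6 dB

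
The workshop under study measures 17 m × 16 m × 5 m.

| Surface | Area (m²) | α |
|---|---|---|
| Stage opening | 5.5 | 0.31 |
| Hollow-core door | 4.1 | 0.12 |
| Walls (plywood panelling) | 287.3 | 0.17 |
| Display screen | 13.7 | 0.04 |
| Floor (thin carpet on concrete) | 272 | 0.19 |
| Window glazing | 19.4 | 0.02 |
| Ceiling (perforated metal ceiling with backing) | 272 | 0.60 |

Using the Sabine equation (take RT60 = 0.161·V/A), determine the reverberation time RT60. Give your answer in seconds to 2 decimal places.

Summing Sᵢαᵢ: 1.705 + 0.492 + 48.841 + 0.548 + 51.680 + 0.388 + 163.200 → A = 266.854 sabins.
Room volume: 1360 m³.
T = 0.161 V/A = 0.161·1360/266.854 = 0.82 s.

0.82 seconds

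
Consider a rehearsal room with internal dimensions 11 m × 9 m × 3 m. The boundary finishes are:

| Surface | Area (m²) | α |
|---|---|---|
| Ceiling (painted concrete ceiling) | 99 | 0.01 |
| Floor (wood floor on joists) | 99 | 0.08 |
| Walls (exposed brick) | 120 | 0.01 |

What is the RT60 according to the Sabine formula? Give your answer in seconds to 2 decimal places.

A = Σ Sᵢαᵢ = 99*0.01 + 99*0.08 + 120*0.01 = 10.110 sabins.
Room volume: 297 m³.
Sabine: RT60 = 0.161 × 297 / 10.110 = 4.73 s.

4.73 s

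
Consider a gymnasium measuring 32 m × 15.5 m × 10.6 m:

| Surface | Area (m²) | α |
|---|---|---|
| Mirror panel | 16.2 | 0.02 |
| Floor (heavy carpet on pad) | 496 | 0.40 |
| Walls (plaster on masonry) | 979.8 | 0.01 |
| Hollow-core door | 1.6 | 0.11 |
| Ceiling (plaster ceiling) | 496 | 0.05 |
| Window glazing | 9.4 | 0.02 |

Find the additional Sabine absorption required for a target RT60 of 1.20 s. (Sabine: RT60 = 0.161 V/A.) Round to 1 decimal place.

471.7 sabins

Summing Sᵢαᵢ: 0.324 + 198.400 + 9.798 + 0.176 + 24.800 + 0.188 → A₁ = 233.686 sabins.
V = 5257.6 m³. Required absorption A₂ = 0.161 × 5257.6 / 1.20 = 705.395 sabins.
ΔA = A₂ − A₁ = 705.395 − 233.686 = 471.7 sabins.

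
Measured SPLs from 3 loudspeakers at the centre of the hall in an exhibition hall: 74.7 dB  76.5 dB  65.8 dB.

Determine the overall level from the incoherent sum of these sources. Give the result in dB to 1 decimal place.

78.9 dB

Sum in the linear (power) domain: Σ 10^(Lᵢ/10) = 10^(74.7/10) + 10^(76.5/10) + 10^(65.8/10) = 7.798e+07.
L_total = 10·log₁₀(7.798e+07) = 78.9 dB.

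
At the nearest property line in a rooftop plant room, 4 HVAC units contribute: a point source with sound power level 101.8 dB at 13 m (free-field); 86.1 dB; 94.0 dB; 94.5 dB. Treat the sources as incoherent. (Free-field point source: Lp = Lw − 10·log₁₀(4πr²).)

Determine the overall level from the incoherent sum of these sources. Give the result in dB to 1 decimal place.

97.6 dB

Source at 13 m: Lp = 101.8 − 10·log₁₀(4π·13²) = 101.8 − 10·log₁₀(2123.717) = 68.5 dB.
Σ 10^(Lᵢ/10) = 5.745e+09.
L_total = 10·log₁₀(5.745e+09) = 97.6 dB.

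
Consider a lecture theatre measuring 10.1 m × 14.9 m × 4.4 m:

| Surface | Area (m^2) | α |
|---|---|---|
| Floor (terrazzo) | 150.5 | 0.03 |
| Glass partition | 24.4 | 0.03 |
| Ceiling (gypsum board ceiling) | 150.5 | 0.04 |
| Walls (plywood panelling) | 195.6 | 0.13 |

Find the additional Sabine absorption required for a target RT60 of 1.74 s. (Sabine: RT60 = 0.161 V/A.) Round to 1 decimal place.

Total absorption A₁ = 150.5×0.03 + 24.4×0.03 + 150.5×0.04 + 195.6×0.13
  = 4.515 + 0.732 + 6.020 + 25.428 = 36.695 m^2 sabins.
For T = 1.74 s, need A₂ = 0.161·V/T = 0.161·662.156/1.74 = 61.268 sabins.
Shortfall: 61.268 − 36.695 = 24.6 sabins.

24.6 sabins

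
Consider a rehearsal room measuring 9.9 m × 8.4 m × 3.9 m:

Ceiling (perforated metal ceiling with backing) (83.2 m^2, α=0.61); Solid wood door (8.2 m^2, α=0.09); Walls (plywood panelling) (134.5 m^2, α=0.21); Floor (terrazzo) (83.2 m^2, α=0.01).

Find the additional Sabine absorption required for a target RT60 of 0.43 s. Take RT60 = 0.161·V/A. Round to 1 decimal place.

A₁ = Σ Sᵢαᵢ = 83.2*0.61 + 8.2*0.09 + 134.5*0.21 + 83.2*0.01 = 80.567 sabins.
For T = 0.43 s, need A₂ = 0.161·V/T = 0.161·324.324/0.43 = 121.433 sabins.
Shortfall: 121.433 − 80.567 = 40.9 sabins.

40.9 sabins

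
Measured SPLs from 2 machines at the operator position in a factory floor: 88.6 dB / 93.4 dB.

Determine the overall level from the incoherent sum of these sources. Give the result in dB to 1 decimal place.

Sum in the linear (power) domain: Σ 10^(Lᵢ/10) = 10^(88.6/10) + 10^(93.4/10) = 2.912e+09.
L_total = 10·log₁₀(2.912e+09) = 94.6 dB.

94.6 dB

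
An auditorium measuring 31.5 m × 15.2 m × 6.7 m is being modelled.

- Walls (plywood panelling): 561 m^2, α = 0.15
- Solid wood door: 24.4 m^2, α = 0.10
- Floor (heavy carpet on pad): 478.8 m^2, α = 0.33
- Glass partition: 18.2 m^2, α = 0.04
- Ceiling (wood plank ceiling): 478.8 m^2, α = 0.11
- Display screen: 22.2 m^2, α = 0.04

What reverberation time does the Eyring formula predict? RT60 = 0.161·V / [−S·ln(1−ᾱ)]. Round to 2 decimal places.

1.56 s

Total surface area S = 561 + 24.4 + 478.8 + 18.2 + 478.8 + 22.2 = 1583.4 m^2.
Absorption A = 561×0.15 + 24.4×0.10 + 478.8×0.33 + 18.2×0.04 + 478.8×0.11 + 22.2×0.04 = 298.878 sabins.
Mean coefficient ᾱ = A/S = 0.1888.
Eyring denominator: −S ln(1−ᾱ) = 331.312.
V = 31.5 × 15.2 × 6.7 = 3207.96 m³.
T = 0.161·V/[−S·ln(1−ᾱ)] = 0.161·3207.96/331.312 = 1.56 s.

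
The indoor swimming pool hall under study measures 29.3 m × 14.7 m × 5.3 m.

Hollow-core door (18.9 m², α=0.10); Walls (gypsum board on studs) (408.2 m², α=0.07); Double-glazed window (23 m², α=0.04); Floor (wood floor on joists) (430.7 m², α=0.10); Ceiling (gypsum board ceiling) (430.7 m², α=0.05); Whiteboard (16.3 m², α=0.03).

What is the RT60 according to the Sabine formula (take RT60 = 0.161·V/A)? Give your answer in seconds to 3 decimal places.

A = Σ Sᵢαᵢ = 18.9*0.10 + 408.2*0.07 + 23*0.04 + 430.7*0.10 + 430.7*0.05 + 16.3*0.03 = 96.478 sabins.
V = 29.3·14.7·5.3 = 2282.763 m³.
Sabine: RT60 = 0.161 × 2282.763 / 96.478 = 3.809 s.

3.809 s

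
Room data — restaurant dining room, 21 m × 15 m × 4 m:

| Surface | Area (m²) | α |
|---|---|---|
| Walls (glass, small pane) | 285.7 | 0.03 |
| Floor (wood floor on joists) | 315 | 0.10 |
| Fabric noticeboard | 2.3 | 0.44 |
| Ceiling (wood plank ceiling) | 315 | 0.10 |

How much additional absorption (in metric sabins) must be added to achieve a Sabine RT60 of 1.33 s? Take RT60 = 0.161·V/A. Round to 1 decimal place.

Summing Sᵢαᵢ: 8.571 + 31.500 + 1.012 + 31.500 → A₁ = 72.583 sabins.
Target A₂ = 0.161·1260/1.33 = 152.526 sabins (V = 1260 m³).
ΔA = A₂ − A₁ = 152.526 − 72.583 = 79.9 sabins.

79.9 sabins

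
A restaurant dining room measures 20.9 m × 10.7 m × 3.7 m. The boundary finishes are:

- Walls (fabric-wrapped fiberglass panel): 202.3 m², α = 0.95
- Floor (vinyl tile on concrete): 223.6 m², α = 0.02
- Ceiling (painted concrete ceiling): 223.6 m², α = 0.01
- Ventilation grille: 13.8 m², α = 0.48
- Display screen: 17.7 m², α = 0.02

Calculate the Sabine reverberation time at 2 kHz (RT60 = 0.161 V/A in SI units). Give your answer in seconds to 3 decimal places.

Total absorption A = 202.3×0.95 + 223.6×0.02 + 223.6×0.01 + 13.8×0.48 + 17.7×0.02
  = 192.185 + 4.472 + 2.236 + 6.624 + 0.354 = 205.871 m² sabins.
Room volume: 827.431 m³.
Sabine: RT60 = 0.161 × 827.431 / 205.871 = 0.647 s.

0.647 s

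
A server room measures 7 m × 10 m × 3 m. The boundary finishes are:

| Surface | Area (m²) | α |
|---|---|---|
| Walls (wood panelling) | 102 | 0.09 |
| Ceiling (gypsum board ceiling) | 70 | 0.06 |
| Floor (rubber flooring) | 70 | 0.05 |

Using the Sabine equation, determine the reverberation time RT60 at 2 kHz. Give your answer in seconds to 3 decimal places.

Total absorption A = 102*0.09 + 70*0.06 + 70*0.05
  = 9.180 + 4.200 + 3.500 = 16.880 m² sabins.
V = 7·10·3 = 210 m³.
T = 0.161 V/A = 0.161·210/16.880 = 2.003 s.

2.003 s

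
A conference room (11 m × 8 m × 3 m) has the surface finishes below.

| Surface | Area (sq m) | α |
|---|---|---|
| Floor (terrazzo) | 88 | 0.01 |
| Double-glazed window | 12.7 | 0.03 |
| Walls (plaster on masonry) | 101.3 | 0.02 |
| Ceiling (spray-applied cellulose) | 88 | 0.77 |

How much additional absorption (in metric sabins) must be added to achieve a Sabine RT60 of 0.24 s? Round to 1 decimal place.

A₁ = Σ Sᵢαᵢ = 88·0.01 + 12.7·0.03 + 101.3·0.02 + 88·0.77 = 71.047 sabins.
Target A₂ = 0.161·264/0.24 = 177.100 sabins (V = 264 m³).
ΔA = A₂ − A₁ = 177.100 − 71.047 = 106.1 sabins.

106.1 sabins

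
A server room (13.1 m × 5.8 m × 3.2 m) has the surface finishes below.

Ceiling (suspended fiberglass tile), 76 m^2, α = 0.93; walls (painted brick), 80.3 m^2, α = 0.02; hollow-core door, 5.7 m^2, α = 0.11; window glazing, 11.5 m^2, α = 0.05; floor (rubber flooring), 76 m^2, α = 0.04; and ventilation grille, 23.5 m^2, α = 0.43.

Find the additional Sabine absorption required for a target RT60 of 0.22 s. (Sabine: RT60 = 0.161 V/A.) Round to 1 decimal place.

A₁ = Σ Sᵢαᵢ = 76×0.93 + 80.3×0.02 + 5.7×0.11 + 11.5×0.05 + 76×0.04 + 23.5×0.43 = 86.633 sabins.
V = 243.136 m³. Required absorption A₂ = 0.161 × 243.136 / 0.22 = 177.931 sabins.
ΔA = A₂ − A₁ = 177.931 − 86.633 = 91.3 sabins.

91.3 sabins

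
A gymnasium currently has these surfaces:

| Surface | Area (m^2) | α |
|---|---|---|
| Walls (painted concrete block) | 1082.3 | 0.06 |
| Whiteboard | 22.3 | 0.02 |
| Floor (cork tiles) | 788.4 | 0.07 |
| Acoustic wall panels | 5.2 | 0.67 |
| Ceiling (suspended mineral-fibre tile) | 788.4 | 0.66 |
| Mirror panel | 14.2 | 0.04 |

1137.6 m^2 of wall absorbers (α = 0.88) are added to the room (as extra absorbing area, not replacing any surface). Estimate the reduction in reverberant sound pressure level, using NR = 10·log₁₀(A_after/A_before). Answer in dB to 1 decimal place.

4.1 dB

A_before = Σ Sᵢαᵢ = 1082.3·0.06 + 22.3·0.02 + 788.4·0.07 + 5.2·0.67 + 788.4·0.66 + 14.2·0.04 = 644.968 sabins.
Added absorption = 1137.6 × 0.88 = 1001.088 sabins.
New total A_after = 1646.056 sabins.
NR = 10·log₁₀(1646.056/644.968) = 4.1 dB.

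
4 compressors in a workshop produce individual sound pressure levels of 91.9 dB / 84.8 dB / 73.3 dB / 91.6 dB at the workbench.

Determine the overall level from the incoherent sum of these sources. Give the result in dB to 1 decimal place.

Σ 10^(Lᵢ/10) = 3.318e+09.
L_total = 10·log₁₀(3.318e+09) = 95.2 dB.

95.2 dB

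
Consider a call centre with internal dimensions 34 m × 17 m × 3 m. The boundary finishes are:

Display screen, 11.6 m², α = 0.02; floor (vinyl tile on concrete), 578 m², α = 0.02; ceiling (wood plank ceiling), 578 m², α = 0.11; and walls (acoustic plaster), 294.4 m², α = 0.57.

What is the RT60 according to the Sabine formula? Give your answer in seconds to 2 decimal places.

A = Σ Sᵢαᵢ = 11.6·0.02 + 578·0.02 + 578·0.11 + 294.4·0.57 = 243.180 sabins.
V = 34·17·3 = 1734 m³.
Sabine: RT60 = 0.161 × 1734 / 243.180 = 1.15 s.

1.15 s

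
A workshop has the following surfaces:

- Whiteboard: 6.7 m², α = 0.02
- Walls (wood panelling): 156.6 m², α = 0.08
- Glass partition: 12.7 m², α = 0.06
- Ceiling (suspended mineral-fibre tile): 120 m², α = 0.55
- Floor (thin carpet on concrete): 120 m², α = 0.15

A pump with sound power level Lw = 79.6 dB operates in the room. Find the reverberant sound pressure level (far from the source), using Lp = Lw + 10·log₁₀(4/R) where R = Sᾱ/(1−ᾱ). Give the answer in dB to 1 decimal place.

A = 97.424 sabins; S = 416.0 m².
ᾱ = 0.2342, so room constant R = A/(1−ᾱ) = 127.219 m².
Lp = 79.6 + 10·log₁₀(4/127.219) = 79.6 + (-15.02) = 64.6 dB.

64.6 dB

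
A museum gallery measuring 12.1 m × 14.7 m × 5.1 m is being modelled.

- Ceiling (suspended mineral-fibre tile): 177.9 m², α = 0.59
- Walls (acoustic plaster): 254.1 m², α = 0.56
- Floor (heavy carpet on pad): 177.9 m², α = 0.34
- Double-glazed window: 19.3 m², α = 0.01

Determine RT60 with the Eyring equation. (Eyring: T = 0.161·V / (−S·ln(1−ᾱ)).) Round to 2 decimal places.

0.35 s

Total surface area S = 177.9 + 254.1 + 177.9 + 19.3 = 629.2 m².
Absorption A = 177.9×0.59 + 254.1×0.56 + 177.9×0.34 + 19.3×0.01 = 307.936 sabins.
ᾱ = 307.936 / 629.2 = 0.4894.
−S·ln(1−ᾱ) = −629.2 × ln(1 − 0.4894) = 422.929.
V = 12.1 × 14.7 × 5.1 = 907.137 m³.
RT60 = 0.161 × 907.137 / 422.929 = 0.35 s.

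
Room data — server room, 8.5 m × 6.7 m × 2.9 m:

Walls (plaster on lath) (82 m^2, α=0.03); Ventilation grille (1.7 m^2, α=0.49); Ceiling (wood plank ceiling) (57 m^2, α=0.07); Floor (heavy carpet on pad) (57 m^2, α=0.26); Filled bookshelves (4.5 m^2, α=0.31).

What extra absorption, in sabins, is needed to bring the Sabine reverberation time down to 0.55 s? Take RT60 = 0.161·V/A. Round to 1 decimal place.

A₁ = Σ Sᵢαᵢ = 82×0.03 + 1.7×0.49 + 57×0.07 + 57×0.26 + 4.5×0.31 = 23.498 sabins.
Target A₂ = 0.161·165.155/0.55 = 48.345 sabins (V = 165.155 m³).
Shortfall: 48.345 − 23.498 = 24.8 sabins.

24.8 sabins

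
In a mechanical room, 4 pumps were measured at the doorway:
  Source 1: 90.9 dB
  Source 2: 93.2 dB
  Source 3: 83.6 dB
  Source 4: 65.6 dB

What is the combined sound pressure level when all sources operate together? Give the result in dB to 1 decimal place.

95.5 dB

Σ 10^(Lᵢ/10) = 3.552e+09.
L_total = 10·log₁₀(3.552e+09) = 95.5 dB.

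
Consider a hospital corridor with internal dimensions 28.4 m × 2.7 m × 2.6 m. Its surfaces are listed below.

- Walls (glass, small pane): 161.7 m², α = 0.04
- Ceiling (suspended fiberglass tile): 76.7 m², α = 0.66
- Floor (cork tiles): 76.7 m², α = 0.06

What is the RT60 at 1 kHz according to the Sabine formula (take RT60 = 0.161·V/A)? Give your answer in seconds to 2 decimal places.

0.52 s

A = Σ Sᵢαᵢ = 161.7*0.04 + 76.7*0.66 + 76.7*0.06 = 61.692 sabins.
Volume V = 28.4 × 2.7 × 2.6 = 199.368 m³.
RT60 = 0.161 · V / A = 0.161 × 199.368 / 61.692 = 0.52 s.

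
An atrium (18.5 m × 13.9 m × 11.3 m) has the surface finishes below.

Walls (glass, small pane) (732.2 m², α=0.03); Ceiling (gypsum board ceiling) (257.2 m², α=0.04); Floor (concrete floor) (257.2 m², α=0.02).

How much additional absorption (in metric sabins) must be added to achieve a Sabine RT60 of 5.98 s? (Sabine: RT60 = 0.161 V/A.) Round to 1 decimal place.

A₁ = Σ Sᵢαᵢ = 732.2·0.03 + 257.2·0.04 + 257.2·0.02 = 37.398 sabins.
Target A₂ = 0.161·2905.795/5.98 = 78.233 sabins (V = 2905.795 m³).
Additional absorption ΔA = 78.233 − 37.398 = 40.8 sabins.

40.8 sabins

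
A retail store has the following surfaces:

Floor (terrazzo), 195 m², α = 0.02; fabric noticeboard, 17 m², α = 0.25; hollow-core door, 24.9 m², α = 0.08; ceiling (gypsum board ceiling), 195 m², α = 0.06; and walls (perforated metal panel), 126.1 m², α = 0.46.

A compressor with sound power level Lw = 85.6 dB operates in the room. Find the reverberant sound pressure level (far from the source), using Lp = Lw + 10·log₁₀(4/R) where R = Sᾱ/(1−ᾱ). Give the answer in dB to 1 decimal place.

Σ(Sᵢαᵢ) = 195·0.02 + 17·0.25 + 24.9·0.08 + 195·0.06 + 126.1·0.46 = 79.848; total area S = 558.0 m².
ᾱ = 79.848/558.0 = 0.1431; R = Sᾱ/(1−ᾱ) = 79.848/(1−0.1431) = 93.182 m².
Lp = 85.6 + 10·log₁₀(4/93.182) = 85.6 + (-13.67) = 71.9 dB.

71.9 dB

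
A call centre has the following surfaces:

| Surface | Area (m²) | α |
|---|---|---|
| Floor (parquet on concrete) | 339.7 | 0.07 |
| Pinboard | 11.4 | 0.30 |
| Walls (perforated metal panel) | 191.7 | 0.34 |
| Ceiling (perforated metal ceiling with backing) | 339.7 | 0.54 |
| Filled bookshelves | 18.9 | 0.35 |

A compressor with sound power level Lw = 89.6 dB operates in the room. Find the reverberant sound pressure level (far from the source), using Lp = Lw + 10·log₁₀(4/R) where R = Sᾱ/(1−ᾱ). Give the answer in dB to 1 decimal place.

A = 282.430 sabins; S = 901.4 m².
ᾱ = 282.430/901.4 = 0.3133; R = Sᾱ/(1−ᾱ) = 282.430/(1−0.3133) = 411.286 m².
Lp = 89.6 + 10·log₁₀(4/411.286) = 89.6 + (-20.12) = 69.5 dB.

69.5 dB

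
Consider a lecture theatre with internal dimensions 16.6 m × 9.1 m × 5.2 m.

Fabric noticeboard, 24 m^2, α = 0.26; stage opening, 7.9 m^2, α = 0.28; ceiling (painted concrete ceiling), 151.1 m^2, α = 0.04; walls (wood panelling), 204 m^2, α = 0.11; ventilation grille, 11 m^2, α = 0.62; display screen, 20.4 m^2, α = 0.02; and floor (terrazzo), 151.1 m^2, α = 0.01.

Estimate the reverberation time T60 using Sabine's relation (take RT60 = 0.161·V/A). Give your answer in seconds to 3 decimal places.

2.769 seconds

Equivalent absorption area: A = 24·0.26 + 7.9·0.28 + 151.1·0.04 + 204·0.11 + 11·0.62 + 20.4·0.02 + 151.1·0.01 = 45.675 m^2.
Room volume: 785.512 m³.
RT60 = 0.161 · V / A = 0.161 × 785.512 / 45.675 = 2.769 s.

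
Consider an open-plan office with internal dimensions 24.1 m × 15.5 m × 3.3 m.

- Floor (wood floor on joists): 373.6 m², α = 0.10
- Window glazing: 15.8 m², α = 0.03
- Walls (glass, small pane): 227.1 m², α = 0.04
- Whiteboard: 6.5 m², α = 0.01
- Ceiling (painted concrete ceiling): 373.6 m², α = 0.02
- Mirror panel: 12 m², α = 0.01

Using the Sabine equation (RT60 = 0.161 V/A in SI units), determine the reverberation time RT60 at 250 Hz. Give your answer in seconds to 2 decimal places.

A = Σ Sᵢαᵢ = 373.6×0.10 + 15.8×0.03 + 227.1×0.04 + 6.5×0.01 + 373.6×0.02 + 12×0.01 = 54.575 sabins.
Room volume: 1232.715 m³.
T = 0.161 V/A = 0.161·1232.715/54.575 = 3.64 s.

3.64 s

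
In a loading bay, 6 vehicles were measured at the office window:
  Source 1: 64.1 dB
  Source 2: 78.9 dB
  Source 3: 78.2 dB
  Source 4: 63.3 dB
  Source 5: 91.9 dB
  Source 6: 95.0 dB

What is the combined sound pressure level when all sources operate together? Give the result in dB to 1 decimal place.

Σ 10^(Lᵢ/10) = 4.859e+09.
L_total = 10·log₁₀(4.859e+09) = 96.9 dB.

96.9 dB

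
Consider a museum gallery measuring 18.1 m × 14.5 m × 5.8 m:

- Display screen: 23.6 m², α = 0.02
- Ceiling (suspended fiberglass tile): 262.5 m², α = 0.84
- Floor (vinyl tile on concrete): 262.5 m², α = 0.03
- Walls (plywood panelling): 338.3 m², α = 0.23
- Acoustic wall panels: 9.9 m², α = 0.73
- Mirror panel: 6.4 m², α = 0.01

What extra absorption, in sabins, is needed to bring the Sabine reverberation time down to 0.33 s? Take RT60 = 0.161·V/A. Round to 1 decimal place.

428.7 sabins

A₁ = Σ Sᵢαᵢ = 23.6×0.02 + 262.5×0.84 + 262.5×0.03 + 338.3×0.23 + 9.9×0.73 + 6.4×0.01 = 313.947 sabins.
V = 1522.21 m³. Required absorption A₂ = 0.161 × 1522.21 / 0.33 = 742.654 sabins.
Additional absorption ΔA = 742.654 − 313.947 = 428.7 sabins.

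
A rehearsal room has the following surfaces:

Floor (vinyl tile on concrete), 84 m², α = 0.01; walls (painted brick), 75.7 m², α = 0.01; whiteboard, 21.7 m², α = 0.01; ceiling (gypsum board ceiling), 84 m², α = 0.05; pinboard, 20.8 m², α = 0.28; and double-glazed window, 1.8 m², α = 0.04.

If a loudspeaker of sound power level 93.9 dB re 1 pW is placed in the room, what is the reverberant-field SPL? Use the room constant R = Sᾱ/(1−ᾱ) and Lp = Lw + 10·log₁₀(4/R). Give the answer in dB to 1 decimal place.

89.0 dB

Σ(Sᵢαᵢ) = 84×0.01 + 75.7×0.01 + 21.7×0.01 + 84×0.05 + 20.8×0.28 + 1.8×0.04 = 11.910; total area S = 288.0 m².
ᾱ = 11.910/288.0 = 0.0414; R = Sᾱ/(1−ᾱ) = 11.910/(1−0.0414) = 12.424 m².
Lp = 93.9 + 10·log₁₀(4/12.424) = 93.9 + (-4.92) = 89.0 dB.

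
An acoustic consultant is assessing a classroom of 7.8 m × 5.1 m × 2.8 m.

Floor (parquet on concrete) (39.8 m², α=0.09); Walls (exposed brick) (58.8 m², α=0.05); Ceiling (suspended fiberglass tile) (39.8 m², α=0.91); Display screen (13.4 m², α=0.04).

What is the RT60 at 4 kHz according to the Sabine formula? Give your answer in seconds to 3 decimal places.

A = Σ Sᵢαᵢ = 39.8·0.09 + 58.8·0.05 + 39.8·0.91 + 13.4·0.04 = 43.276 sabins.
V = 7.8·5.1·2.8 = 111.384 m³.
T = 0.161 V/A = 0.161·111.384/43.276 = 0.414 s.

0.414 s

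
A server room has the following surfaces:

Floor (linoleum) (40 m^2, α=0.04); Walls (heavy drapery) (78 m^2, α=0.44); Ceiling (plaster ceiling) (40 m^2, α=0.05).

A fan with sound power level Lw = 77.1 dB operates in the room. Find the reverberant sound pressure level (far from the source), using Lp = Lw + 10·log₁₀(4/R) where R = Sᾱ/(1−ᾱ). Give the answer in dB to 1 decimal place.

A = 37.920 sabins; S = 158.0 m^2.
ᾱ = 0.2400, so room constant R = A/(1−ᾱ) = 49.895 m^2.
Lp = 77.1 + 10·log₁₀(4/49.895) = 77.1 + (-10.96) = 66.1 dB.

66.1 dB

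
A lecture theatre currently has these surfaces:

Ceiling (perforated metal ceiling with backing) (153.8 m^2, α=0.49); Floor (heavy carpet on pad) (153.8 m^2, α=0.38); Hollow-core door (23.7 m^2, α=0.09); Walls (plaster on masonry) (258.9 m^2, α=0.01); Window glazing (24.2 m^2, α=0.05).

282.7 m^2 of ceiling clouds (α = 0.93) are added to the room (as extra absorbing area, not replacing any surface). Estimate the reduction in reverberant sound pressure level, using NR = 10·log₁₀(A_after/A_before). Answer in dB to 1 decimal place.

Equivalent absorption area: A_before = 153.8·0.49 + 153.8·0.38 + 23.7·0.09 + 258.9·0.01 + 24.2·0.05 = 139.738 m^2.
Added absorption = 282.7 × 0.93 = 262.911 sabins.
New total A_after = 402.649 sabins.
Reduction = 10 log₁₀(A_after/A_before) = 10 log₁₀(2.8815) = 4.6 dB.

4.6 dB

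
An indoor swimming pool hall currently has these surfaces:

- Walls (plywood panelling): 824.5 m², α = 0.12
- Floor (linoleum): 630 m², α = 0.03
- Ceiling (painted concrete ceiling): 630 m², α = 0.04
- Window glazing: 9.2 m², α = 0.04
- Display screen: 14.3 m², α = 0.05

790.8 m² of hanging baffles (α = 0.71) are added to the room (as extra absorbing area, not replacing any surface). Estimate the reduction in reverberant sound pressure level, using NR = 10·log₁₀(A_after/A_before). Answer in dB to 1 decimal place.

6.9 dB

Equivalent absorption area: A_before = 824.5·0.12 + 630·0.03 + 630·0.04 + 9.2·0.04 + 14.3·0.05 = 144.123 m².
Treatment contributes 790.8·0.71 = 561.468 sabins.
A_after = 144.123 + 561.468 = 705.591 sabins.
Reduction = 10 log₁₀(A_after/A_before) = 10 log₁₀(4.8958) = 6.9 dB.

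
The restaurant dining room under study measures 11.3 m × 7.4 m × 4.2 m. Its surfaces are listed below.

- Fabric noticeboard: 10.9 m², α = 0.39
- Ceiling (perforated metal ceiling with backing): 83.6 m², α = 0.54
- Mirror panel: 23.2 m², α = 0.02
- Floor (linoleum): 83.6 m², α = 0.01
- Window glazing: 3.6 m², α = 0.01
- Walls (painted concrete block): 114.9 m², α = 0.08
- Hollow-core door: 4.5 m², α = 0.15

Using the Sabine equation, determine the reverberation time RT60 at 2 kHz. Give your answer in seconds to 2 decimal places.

0.93 seconds

A = Σ Sᵢαᵢ = 10.9·0.39 + 83.6·0.54 + 23.2·0.02 + 83.6·0.01 + 3.6·0.01 + 114.9·0.08 + 4.5·0.15 = 60.598 sabins.
Volume V = 11.3 × 7.4 × 4.2 = 351.204 m³.
RT60 = 0.161 · V / A = 0.161 × 351.204 / 60.598 = 0.93 s.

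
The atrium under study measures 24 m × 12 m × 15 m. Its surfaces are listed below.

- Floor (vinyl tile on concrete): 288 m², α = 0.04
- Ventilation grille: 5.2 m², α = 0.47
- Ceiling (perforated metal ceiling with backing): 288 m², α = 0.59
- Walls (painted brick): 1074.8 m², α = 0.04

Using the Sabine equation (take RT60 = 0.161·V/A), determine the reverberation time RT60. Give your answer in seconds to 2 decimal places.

3.07 sec

Equivalent absorption area: A = 288×0.04 + 5.2×0.47 + 288×0.59 + 1074.8×0.04 = 226.876 m².
V = 24·12·15 = 4320 m³.
RT60 = 0.161 · V / A = 0.161 × 4320 / 226.876 = 3.07 s.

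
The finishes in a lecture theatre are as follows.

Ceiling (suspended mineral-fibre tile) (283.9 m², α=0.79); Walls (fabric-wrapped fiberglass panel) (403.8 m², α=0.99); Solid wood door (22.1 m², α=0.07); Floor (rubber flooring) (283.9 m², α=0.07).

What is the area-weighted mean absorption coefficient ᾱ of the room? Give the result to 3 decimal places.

0.650

Total surface area S = 993.7 m².
A = 283.9*0.79 + 403.8*0.99 + 22.1*0.07 + 283.9*0.07 = 645.463 sabins.
ᾱ = A/S = 0.650.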